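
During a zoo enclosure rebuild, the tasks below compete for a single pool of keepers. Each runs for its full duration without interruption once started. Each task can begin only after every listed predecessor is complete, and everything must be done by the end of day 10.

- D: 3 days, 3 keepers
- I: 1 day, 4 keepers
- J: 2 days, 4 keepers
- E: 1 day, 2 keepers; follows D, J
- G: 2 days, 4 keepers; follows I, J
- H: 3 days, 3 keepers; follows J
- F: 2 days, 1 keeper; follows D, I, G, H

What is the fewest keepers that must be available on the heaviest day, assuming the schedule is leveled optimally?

6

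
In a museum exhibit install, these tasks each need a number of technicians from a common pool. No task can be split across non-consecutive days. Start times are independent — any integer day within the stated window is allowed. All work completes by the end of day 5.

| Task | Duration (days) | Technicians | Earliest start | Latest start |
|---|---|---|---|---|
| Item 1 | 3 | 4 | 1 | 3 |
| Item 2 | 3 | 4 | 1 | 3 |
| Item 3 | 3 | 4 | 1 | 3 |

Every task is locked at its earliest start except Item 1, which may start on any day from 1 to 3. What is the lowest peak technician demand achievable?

Item 1@1: d1:12  d2:12  d3:12  d4:0  d5:0 → peak 12
Item 1@2: d1:8  d2:12  d3:12  d4:4  d5:0 → peak 12
Item 1@3: d1:8  d2:8  d3:12  d4:4  d5:4 → peak 12
Best is Item 1@1, peak 12.

12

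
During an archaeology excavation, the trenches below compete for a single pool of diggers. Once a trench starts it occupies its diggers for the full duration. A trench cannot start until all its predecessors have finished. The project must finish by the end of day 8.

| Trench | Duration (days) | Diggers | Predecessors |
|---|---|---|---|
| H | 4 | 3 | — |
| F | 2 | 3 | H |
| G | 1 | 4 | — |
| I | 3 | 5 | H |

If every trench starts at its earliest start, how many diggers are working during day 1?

At early start, day 1 has: H, G.
Demand: 3 + 4 = 7.

7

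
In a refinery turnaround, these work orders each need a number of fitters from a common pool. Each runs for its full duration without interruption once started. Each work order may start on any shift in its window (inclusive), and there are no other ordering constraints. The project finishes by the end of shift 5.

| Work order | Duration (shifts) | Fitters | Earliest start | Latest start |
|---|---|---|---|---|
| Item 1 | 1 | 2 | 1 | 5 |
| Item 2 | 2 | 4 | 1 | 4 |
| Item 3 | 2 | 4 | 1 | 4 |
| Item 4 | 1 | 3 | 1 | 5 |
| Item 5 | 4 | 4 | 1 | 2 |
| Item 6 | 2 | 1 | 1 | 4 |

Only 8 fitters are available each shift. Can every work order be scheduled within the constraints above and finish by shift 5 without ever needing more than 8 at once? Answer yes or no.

The minimum achievable peak is 9; 8 < 9, so no feasible schedule stays within the cap.

no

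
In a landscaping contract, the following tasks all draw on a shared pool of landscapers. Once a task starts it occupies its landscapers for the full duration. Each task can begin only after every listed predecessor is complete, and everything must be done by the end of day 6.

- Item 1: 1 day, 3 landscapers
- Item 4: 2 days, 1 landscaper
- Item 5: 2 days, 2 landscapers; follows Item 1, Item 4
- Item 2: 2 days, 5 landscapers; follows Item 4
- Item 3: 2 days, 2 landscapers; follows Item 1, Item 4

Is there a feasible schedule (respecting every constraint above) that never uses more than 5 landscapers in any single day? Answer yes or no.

yes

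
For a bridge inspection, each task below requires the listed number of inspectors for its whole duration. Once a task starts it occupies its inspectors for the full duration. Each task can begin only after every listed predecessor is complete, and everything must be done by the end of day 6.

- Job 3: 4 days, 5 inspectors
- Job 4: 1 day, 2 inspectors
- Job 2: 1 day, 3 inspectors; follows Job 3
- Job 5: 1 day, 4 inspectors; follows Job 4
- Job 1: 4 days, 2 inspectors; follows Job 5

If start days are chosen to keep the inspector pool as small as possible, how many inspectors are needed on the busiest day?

Schedule Job 3@1, Job 4@1, Job 2@5, Job 5@2, Job 1@3: d1:7  d2:9  d3:7  d4:7  d5:5  d6:2 — peak 9.
No arrangement of the 3 feasible schedules does better.

9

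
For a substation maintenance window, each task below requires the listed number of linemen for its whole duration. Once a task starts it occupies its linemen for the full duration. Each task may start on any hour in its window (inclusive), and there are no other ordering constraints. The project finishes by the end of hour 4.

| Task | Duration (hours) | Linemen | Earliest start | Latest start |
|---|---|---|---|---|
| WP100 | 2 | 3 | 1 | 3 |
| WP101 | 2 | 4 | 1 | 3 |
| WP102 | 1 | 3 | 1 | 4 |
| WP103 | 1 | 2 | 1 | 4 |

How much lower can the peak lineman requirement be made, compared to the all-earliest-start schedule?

6

Early-start peak: h1:12  h2:7  h3:0  h4:0 ⇒ 12.
Leveled (WP100@1, WP101@3, WP102@1, WP103@2): h1:6  h2:5  h3:4  h4:4 ⇒ 6.
Reduction 12 − 6 = 6.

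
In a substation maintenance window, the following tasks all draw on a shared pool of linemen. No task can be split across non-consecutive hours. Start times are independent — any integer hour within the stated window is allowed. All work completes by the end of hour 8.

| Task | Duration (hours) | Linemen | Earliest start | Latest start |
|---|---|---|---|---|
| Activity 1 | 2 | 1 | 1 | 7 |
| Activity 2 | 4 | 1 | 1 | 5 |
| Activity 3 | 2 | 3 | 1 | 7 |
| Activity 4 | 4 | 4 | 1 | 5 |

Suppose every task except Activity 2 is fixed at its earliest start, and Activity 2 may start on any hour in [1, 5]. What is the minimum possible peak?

8

Activity 2@1: h1:9  h2:9  h3:5  h4:5  h5:0  h6:0  h7:0  h8:0 → peak 9
Activity 2@2: h1:8  h2:9  h3:5  h4:5  h5:1  h6:0  h7:0  h8:0 → peak 9
Activity 2@3: h1:8  h2:8  h3:5  h4:5  h5:1  h6:1  h7:0  h8:0 → peak 8
Activity 2@4: h1:8  h2:8  h3:4  h4:5  h5:1  h6:1  h7:1  h8:0 → peak 8
Activity 2@5: h1:8  h2:8  h3:4  h4:4  h5:1  h6:1  h7:1  h8:1 → peak 8
Best is Activity 2@3, peak 8.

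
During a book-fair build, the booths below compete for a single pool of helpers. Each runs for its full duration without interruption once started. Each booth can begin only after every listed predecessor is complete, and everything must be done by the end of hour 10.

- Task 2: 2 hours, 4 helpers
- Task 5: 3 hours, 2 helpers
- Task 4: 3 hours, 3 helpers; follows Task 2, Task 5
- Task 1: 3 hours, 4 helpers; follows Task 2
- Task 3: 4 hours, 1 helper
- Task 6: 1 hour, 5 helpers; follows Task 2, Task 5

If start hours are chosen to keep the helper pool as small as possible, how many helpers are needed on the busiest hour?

6

Early-start (Task 2@1, Task 5@1, Task 4@4, Task 1@3, Task 3@1, Task 6@4) gives peak 13: h1:7  h2:7  h3:7  h4:13  h5:7  h6:3  h7:0  h8:0  h9:0  h10:0.
Shift Task 1→7, Task 3→3, Task 6→10.
Schedule Task 2@1, Task 5@1, Task 4@4, Task 1@7, Task 3@3, Task 6@10: h1:6  h2:6  h3:3  h4:4  h5:4  h6:4  h7:4  h8:4  h9:4  h10:5 — peak 6.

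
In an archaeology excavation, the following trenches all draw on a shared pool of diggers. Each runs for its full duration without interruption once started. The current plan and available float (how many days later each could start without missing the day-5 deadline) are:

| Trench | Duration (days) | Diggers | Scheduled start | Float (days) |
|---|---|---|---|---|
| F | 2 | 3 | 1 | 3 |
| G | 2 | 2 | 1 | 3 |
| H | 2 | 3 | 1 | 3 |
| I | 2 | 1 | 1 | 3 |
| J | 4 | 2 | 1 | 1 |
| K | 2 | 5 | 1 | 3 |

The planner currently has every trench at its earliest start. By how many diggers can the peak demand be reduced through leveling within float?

7

Early-start peak: d1:16  d2:16  d3:2  d4:2  d5:0 ⇒ 16.
Leveled (F@1, G@3, H@1, I@1, J@1, K@3): d1:9  d2:9  d3:9  d4:9  d5:0 ⇒ 9.
Reduction 16 − 9 = 7.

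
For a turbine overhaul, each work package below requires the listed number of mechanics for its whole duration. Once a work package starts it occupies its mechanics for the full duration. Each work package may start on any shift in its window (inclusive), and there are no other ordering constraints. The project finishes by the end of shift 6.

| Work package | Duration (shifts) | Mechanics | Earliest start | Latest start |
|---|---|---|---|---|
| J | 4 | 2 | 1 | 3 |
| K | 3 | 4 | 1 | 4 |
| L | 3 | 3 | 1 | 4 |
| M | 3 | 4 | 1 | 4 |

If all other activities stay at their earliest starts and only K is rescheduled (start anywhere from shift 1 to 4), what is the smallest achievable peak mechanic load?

9

K@1: s1:13  s2:13  s3:13  s4:2  s5:0  s6:0 → peak 13
K@2: s1:9  s2:13  s3:13  s4:6  s5:0  s6:0 → peak 13
K@3: s1:9  s2:9  s3:13  s4:6  s5:4  s6:0 → peak 13
K@4: s1:9  s2:9  s3:9  s4:6  s5:4  s6:4 → peak 9
Best is K@4, peak 9.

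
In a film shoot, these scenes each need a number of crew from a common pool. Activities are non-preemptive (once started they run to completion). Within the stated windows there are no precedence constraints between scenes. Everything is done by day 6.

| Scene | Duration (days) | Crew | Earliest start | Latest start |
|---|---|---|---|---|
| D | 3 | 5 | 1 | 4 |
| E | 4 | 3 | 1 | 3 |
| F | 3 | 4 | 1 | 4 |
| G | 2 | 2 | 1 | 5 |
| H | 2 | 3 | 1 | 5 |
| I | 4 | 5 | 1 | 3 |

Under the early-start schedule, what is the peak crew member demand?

Early-start schedule: D@1, E@1, F@1, G@1, H@1, I@1.
Load per day: day 1: 22, day 2: 22, day 3: 17, day 4: 8, day 5: 0, day 6: 0.
Peak is 22.

22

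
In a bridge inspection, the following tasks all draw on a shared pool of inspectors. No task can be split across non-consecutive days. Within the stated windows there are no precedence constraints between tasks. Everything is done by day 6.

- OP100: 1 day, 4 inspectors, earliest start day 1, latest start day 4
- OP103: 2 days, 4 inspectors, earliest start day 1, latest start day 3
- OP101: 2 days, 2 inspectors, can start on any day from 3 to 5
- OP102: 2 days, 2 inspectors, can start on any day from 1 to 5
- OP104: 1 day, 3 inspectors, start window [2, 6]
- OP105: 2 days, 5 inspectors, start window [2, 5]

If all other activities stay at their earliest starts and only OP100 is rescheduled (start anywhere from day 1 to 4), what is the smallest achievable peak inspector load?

OP100@1: d1:10  d2:14  d3:7  d4:2  d5:0  d6:0 → peak 14
OP100@2: d1:6  d2:18  d3:7  d4:2  d5:0  d6:0 → peak 18
OP100@3: d1:6  d2:14  d3:11  d4:2  d5:0  d6:0 → peak 14
OP100@4: d1:6  d2:14  d3:7  d4:6  d5:0  d6:0 → peak 14
Best is OP100@1, peak 14.

14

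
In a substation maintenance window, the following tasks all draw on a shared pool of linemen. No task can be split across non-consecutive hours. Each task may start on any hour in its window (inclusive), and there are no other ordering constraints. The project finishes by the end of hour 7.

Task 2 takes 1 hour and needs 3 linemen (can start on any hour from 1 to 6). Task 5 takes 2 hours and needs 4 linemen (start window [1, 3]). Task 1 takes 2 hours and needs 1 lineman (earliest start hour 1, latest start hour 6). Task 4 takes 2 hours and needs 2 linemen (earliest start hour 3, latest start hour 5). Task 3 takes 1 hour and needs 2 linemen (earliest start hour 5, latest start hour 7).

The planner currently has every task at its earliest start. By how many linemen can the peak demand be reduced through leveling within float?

4

Early-start peak: h1:8  h2:5  h3:2  h4:2  h5:2  h6:0  h7:0 ⇒ 8.
Leveled (Task 2@1, Task 5@2, Task 1@4, Task 4@4, Task 3@6): h1:3  h2:4  h3:4  h4:3  h5:3  h6:2  h7:0 ⇒ 4.
Reduction 8 − 4 = 4.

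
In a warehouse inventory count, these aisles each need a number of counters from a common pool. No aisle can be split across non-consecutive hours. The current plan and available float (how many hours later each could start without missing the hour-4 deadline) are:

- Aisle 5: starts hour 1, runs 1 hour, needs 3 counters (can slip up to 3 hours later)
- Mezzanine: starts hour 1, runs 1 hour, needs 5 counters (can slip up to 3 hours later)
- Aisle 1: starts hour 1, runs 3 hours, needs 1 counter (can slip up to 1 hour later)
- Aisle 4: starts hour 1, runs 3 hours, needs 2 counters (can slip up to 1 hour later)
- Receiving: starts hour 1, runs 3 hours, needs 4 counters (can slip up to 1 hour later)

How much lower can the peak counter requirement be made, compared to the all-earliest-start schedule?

Early-start peak: h1:15  h2:7  h3:7  h4:0 ⇒ 15.
Leveled (Aisle 5@1, Mezzanine@1, Aisle 1@2, Aisle 4@2, Receiving@2): h1:8  h2:7  h3:7  h4:7 ⇒ 8.
Reduction 15 − 8 = 7.

7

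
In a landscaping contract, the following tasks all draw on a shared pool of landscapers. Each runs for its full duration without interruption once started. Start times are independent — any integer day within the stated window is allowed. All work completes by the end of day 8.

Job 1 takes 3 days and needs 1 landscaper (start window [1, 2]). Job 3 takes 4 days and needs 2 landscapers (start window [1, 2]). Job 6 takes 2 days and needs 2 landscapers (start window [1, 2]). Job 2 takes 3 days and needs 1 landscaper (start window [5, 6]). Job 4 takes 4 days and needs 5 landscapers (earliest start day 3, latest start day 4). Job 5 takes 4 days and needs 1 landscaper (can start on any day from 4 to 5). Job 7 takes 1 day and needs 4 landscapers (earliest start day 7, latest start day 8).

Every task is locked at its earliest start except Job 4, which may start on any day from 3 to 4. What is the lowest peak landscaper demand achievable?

Job 4@3: d1:5  d2:5  d3:8  d4:8  d5:7  d6:7  d7:6  d8:0 → peak 8
Job 4@4: d1:5  d2:5  d3:3  d4:8  d5:7  d6:7  d7:11  d8:0 → peak 11
Best is Job 4@3, peak 8.

8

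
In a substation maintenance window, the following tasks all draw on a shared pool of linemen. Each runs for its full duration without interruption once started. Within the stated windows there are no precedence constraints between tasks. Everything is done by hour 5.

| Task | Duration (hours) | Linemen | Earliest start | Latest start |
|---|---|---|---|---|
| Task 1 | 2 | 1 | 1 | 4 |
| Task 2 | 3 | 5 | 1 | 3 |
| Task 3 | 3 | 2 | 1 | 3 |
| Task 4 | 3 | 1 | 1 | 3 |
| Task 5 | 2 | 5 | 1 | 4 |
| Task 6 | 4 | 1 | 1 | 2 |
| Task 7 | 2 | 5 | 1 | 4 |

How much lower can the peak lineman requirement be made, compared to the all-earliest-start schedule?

Early-start peak: h1:20  h2:20  h3:9  h4:1  h5:0 ⇒ 20.
Leveled (Task 1@1, Task 2@1, Task 3@1, Task 4@1, Task 5@4, Task 6@1, Task 7@4): h1:10  h2:10  h3:9  h4:11  h5:10 ⇒ 11.
Reduction 20 − 11 = 9.

9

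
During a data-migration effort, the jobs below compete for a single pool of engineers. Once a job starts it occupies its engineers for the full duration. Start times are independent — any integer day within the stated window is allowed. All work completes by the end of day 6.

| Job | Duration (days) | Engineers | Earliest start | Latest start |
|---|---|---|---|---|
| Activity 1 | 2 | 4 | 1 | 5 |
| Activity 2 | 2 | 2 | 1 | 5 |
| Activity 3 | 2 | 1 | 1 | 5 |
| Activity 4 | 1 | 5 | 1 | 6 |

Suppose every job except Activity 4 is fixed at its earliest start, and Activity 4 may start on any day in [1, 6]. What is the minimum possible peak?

7

Activity 4@1: d1:12  d2:7  d3:0  d4:0  d5:0  d6:0 → peak 12
Activity 4@2: d1:7  d2:12  d3:0  d4:0  d5:0  d6:0 → peak 12
Activity 4@3: d1:7  d2:7  d3:5  d4:0  d5:0  d6:0 → peak 7
Activity 4@4: d1:7  d2:7  d3:0  d4:5  d5:0  d6:0 → peak 7
Activity 4@5: d1:7  d2:7  d3:0  d4:0  d5:5  d6:0 → peak 7
Activity 4@6: d1:7  d2:7  d3:0  d4:0  d5:0  d6:5 → peak 7
Best is Activity 4@3, peak 7.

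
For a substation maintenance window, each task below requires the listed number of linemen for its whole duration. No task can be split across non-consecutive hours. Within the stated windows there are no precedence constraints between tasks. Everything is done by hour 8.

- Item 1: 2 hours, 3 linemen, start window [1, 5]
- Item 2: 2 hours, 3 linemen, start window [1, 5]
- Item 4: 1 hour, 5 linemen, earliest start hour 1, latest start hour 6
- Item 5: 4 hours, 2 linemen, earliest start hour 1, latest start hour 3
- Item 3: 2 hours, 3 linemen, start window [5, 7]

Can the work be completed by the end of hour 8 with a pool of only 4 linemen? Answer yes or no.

no

The minimum achievable peak is 5; 4 < 5, so no feasible schedule stays within the cap.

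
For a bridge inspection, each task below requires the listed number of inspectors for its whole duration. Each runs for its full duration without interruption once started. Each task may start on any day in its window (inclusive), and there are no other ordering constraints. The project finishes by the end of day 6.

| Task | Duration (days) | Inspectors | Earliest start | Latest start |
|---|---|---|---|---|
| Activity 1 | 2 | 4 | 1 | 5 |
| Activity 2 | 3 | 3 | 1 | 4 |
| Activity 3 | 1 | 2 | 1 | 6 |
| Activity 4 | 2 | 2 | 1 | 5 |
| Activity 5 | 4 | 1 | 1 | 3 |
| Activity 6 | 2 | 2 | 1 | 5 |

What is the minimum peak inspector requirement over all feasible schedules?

6

Early-start (Activity 1@1, Activity 2@1, Activity 3@1, Activity 4@1, Activity 5@1, Activity 6@1) gives peak 14: d1:14  d2:12  d3:4  d4:1  d5:0  d6:0.
Shift Activity 2→3, Activity 4→2, Activity 5→3, Activity 6→4.
Schedule Activity 1@1, Activity 2@3, Activity 3@1, Activity 4@2, Activity 5@3, Activity 6@4: d1:6  d2:6  d3:6  d4:6  d5:6  d6:1 — peak 6.
Total inspector-days = 31 over 6 days ⇒ peak ≥ ⌈31/6⌉ = 6, so 6 is optimal.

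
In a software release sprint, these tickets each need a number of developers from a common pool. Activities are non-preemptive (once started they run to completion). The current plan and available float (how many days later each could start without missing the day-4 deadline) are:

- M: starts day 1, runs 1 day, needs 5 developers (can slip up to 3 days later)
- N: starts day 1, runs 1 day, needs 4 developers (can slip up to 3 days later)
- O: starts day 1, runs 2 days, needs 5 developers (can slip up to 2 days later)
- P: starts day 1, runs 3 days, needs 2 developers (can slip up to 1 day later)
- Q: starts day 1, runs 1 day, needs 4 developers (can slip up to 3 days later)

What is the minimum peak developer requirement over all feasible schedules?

Early-start (M@1, N@1, O@1, P@1, Q@1) gives peak 20: d1:20  d2:7  d3:2  d4:0.
Shift N→4, O→2, Q→4.
Schedule M@1, N@4, O@2, P@1, Q@4: d1:7  d2:7  d3:7  d4:8 — peak 8.
Total developer-days = 29 over 4 days ⇒ peak ≥ ⌈29/4⌉ = 8, so 8 is optimal.

8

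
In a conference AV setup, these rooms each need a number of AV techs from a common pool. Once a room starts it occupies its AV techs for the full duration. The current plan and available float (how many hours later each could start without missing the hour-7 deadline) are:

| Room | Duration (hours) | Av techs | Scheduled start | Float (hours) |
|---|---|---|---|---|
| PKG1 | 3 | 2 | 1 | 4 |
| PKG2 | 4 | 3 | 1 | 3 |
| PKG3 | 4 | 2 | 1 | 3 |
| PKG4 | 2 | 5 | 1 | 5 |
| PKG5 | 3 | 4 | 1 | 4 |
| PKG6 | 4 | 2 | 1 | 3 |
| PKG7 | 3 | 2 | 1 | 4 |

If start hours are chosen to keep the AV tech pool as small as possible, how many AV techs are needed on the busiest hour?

10

Early-start (PKG1@1, PKG2@1, PKG3@1, PKG4@1, PKG5@1, PKG6@1, PKG7@1) gives peak 20: h1:20  h2:20  h3:15  h4:7  h5:0  h6:0  h7:0.
Shift PKG3→3, PKG5→5, PKG6→3, PKG7→4.
Schedule PKG1@1, PKG2@1, PKG3@3, PKG4@1, PKG5@5, PKG6@3, PKG7@4: h1:10  h2:10  h3:9  h4:9  h5:10  h6:10  h7:4 — peak 10.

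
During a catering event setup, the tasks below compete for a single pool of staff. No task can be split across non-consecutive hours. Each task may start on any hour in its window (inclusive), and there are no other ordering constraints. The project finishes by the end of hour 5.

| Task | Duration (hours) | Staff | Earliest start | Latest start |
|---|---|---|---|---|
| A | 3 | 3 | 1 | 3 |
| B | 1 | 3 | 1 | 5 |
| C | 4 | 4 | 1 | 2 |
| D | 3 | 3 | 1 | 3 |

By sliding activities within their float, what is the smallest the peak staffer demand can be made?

Early-start (A@1, B@1, C@1, D@1) gives peak 13: h1:13  h2:10  h3:10  h4:4  h5:0.
Shift D→2.
Schedule A@1, B@1, C@1, D@2: h1:10  h2:10  h3:10  h4:7  h5:0 — peak 10.

10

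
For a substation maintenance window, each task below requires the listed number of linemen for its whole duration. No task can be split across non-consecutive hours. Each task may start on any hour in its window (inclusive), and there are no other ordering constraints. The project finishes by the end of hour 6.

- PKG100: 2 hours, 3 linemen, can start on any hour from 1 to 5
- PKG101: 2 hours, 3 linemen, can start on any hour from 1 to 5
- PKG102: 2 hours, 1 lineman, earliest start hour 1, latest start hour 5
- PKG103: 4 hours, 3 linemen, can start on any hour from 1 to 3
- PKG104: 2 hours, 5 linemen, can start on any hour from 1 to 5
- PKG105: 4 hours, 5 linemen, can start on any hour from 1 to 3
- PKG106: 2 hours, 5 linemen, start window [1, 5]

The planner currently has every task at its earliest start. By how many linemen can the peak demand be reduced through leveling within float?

14

Early-start peak: h1:25  h2:25  h3:8  h4:8  h5:0  h6:0 ⇒ 25.
Leveled (PKG100@1, PKG101@3, PKG102@5, PKG103@1, PKG104@1, PKG105@3, PKG106@5): h1:11  h2:11  h3:11  h4:11  h5:11  h6:11 ⇒ 11.
Reduction 25 − 11 = 14.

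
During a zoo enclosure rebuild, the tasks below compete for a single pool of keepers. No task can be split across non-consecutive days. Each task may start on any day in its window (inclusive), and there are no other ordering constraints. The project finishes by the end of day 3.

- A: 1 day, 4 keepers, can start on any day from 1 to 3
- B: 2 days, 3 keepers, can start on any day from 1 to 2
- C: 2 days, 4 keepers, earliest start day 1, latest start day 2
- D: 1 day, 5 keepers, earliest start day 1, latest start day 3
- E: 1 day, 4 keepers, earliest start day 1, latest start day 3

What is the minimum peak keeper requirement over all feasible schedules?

Early-start (A@1, B@1, C@1, D@1, E@1) gives peak 20: d1:20  d2:7  d3:0.
Shift D→3, E→2.
Schedule A@1, B@1, C@1, D@3, E@2: d1:11  d2:11  d3:5 — peak 11.

11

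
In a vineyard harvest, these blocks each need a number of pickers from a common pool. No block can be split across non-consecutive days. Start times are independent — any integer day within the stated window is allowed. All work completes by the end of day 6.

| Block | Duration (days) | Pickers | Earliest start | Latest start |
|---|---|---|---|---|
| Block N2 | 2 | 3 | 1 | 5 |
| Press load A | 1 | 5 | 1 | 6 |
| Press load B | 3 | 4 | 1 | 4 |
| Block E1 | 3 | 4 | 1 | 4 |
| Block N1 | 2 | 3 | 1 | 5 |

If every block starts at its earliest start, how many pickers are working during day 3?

8

At early start, day 3 has: Press load B, Block E1.
Demand: 4 + 4 = 8.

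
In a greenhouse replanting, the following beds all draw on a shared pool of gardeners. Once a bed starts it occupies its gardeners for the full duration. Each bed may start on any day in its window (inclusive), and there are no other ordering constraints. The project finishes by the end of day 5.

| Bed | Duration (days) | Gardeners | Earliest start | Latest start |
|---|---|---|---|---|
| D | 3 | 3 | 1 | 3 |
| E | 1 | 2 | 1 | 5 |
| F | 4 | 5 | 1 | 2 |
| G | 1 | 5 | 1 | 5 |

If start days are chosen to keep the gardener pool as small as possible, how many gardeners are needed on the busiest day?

8

Early-start (D@1, E@1, F@1, G@1) gives peak 15: d1:15  d2:8  d3:8  d4:5  d5:0.
Shift E→4, G→5.
Schedule D@1, E@4, F@1, G@5: d1:8  d2:8  d3:8  d4:7  d5:5 — peak 8.
Total gardener-days = 36 over 5 days ⇒ peak ≥ ⌈36/5⌉ = 8, so 8 is optimal.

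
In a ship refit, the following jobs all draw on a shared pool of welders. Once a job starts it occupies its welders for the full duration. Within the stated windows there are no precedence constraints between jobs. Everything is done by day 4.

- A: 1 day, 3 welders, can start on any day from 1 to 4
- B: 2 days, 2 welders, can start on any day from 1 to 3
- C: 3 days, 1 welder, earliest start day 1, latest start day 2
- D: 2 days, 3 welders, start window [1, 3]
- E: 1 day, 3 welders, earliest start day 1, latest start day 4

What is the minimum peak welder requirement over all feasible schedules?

6

Early-start (A@1, B@1, C@1, D@1, E@1) gives peak 12: d1:12  d2:6  d3:1  d4:0.
Shift D→2, E→4.
Schedule A@1, B@1, C@1, D@2, E@4: d1:6  d2:6  d3:4  d4:3 — peak 6.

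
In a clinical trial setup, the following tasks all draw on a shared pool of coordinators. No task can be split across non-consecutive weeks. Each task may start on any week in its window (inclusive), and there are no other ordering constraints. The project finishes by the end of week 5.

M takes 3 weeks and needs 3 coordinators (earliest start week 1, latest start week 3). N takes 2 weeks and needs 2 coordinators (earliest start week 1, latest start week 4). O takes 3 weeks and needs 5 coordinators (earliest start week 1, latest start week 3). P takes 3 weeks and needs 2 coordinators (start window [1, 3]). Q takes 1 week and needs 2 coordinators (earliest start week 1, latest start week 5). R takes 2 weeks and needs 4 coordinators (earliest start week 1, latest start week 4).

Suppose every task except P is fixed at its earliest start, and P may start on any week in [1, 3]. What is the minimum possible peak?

16

P@1: w1:18  w2:16  w3:10  w4:0  w5:0 → peak 18
P@2: w1:16  w2:16  w3:10  w4:2  w5:0 → peak 16
P@3: w1:16  w2:14  w3:10  w4:2  w5:2 → peak 16
Best is P@2, peak 16.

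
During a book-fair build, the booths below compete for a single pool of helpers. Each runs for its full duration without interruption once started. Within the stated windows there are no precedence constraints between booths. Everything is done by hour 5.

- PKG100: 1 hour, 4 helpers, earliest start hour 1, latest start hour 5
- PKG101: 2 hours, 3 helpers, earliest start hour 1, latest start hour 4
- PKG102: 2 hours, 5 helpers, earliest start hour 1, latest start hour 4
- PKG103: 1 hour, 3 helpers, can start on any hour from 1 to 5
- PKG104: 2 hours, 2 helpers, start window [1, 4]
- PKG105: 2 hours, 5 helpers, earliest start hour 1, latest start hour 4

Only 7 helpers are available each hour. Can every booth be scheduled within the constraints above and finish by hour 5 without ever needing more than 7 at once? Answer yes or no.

no

Total helper-hours = 37; over 5 hours the average is 37/5 > 7, so some hour must exceed 7.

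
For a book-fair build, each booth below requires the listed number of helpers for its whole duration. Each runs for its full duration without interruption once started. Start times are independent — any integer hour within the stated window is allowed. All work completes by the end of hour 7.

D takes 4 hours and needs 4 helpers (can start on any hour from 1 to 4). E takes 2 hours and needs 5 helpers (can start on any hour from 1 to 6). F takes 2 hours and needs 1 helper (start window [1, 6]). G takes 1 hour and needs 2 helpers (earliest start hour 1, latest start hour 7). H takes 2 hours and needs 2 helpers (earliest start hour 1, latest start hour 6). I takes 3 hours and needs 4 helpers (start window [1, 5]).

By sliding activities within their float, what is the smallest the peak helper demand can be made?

8

Early-start (D@1, E@1, F@1, G@1, H@1, I@1) gives peak 18: h1:18  h2:16  h3:8  h4:4  h5:0  h6:0  h7:0.
Shift E→5, F→4, G→4, H→5.
Schedule D@1, E@5, F@4, G@4, H@5, I@1: h1:8  h2:8  h3:8  h4:7  h5:8  h6:7  h7:0 — peak 8.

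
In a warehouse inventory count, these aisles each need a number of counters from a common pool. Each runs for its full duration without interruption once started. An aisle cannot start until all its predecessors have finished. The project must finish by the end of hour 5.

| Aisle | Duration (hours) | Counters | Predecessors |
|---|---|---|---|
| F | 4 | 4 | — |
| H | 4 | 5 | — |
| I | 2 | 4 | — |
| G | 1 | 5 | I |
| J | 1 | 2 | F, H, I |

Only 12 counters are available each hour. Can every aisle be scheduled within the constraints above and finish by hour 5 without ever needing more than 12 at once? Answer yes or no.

The minimum achievable peak is 13; 12 < 13, so no feasible schedule stays within the cap.

no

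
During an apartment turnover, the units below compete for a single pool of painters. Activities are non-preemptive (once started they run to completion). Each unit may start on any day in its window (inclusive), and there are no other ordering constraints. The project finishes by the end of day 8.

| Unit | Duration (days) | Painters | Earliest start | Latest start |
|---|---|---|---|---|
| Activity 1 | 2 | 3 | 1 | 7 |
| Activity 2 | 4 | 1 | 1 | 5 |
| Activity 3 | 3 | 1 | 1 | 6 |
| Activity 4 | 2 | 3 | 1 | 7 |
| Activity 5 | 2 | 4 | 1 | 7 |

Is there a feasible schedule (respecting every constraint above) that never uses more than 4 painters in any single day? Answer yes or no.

yes

Schedule Activity 1@1, Activity 2@1, Activity 3@3, Activity 4@5, Activity 5@7: d1:4  d2:4  d3:2  d4:2  d5:4  d6:3  d7:4  d8:4 — peak 4 ≤ 4.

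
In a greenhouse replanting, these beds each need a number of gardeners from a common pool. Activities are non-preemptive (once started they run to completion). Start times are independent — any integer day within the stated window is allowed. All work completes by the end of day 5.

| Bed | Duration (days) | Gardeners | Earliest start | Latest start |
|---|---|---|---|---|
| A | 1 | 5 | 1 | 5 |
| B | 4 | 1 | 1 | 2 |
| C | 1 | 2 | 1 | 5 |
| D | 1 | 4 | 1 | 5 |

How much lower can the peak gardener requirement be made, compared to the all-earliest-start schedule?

7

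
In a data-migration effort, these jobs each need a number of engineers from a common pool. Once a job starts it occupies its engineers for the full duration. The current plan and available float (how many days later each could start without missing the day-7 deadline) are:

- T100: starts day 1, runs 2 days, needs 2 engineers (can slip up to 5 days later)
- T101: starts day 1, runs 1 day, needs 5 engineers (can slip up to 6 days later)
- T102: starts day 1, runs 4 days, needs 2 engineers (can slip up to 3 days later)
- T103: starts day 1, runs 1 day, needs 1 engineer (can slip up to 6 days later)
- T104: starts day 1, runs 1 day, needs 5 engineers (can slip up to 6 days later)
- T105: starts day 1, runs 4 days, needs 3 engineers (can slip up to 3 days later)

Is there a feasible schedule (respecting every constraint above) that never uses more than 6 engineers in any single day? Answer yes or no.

The minimum achievable peak is 7; 6 < 7, so no feasible schedule stays within the cap.

no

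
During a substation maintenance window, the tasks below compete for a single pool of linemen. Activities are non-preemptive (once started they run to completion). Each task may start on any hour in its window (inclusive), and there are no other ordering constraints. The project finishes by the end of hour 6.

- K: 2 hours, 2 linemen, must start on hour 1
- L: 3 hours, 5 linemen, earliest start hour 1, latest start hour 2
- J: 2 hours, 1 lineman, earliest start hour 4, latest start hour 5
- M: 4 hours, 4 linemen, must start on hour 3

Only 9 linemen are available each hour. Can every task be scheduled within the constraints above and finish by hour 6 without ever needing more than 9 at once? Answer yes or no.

Schedule K@1, L@1, J@4, M@3: h1:7  h2:7  h3:9  h4:5  h5:5  h6:4 — peak 9 ≤ 9.

yes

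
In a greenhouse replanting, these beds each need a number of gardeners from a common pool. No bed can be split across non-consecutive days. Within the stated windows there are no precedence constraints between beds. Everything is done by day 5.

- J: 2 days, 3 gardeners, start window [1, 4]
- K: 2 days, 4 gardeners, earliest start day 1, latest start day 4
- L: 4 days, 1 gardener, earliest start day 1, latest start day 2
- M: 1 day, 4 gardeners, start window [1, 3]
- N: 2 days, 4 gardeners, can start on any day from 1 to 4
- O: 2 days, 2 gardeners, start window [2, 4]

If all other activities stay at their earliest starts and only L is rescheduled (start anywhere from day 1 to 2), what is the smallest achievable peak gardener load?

15

L@1: d1:16  d2:14  d3:3  d4:1  d5:0 → peak 16
L@2: d1:15  d2:14  d3:3  d4:1  d5:1 → peak 15
Best is L@2, peak 15.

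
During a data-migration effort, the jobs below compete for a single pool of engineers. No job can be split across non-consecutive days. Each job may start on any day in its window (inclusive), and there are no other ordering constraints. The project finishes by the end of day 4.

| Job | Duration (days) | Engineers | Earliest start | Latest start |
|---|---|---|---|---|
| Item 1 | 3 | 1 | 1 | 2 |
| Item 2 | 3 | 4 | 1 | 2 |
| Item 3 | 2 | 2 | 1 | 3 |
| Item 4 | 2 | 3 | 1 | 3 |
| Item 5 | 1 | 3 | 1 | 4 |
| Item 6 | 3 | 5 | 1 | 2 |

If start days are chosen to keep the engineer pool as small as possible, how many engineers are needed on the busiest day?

13

Early-start (Item 1@1, Item 2@1, Item 3@1, Item 4@1, Item 5@1, Item 6@1) gives peak 18: d1:18  d2:15  d3:10  d4:0.
Shift Item 4→3, Item 6→2.
Schedule Item 1@1, Item 2@1, Item 3@1, Item 4@3, Item 5@1, Item 6@2: d1:10  d2:12  d3:13  d4:8 — peak 13.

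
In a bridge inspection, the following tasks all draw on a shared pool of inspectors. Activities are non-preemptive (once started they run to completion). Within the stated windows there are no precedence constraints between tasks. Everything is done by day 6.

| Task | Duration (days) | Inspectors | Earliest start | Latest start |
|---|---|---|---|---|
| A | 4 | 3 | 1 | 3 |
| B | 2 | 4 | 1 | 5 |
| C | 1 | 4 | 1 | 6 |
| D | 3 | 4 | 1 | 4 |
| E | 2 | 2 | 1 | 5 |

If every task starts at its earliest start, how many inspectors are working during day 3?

7

At early start, day 3 has: A, D.
Demand: 3 + 4 = 7.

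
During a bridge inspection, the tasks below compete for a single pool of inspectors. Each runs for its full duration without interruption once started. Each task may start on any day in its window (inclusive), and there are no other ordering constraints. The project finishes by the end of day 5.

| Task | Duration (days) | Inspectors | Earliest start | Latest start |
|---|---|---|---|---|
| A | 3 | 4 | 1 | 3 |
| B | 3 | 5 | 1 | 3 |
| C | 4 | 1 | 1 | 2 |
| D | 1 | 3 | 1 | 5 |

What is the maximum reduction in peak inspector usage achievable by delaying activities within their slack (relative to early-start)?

3

Early-start peak: d1:13  d2:10  d3:10  d4:1  d5:0 ⇒ 13.
Leveled (A@1, B@1, C@1, D@4): d1:10  d2:10  d3:10  d4:4  d5:0 ⇒ 10.
Reduction 13 − 10 = 3.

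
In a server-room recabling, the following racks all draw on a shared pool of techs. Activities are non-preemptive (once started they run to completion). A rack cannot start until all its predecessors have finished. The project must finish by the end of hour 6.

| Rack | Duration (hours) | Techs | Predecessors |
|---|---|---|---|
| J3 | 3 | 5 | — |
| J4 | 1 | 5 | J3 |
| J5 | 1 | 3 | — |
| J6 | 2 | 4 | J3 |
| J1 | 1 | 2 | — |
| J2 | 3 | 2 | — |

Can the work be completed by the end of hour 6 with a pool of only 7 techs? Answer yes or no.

yes

Schedule J3@1, J4@4, J5@5, J6@5, J1@1, J2@2: h1:7  h2:7  h3:7  h4:7  h5:7  h6:4 — peak 7 ≤ 7.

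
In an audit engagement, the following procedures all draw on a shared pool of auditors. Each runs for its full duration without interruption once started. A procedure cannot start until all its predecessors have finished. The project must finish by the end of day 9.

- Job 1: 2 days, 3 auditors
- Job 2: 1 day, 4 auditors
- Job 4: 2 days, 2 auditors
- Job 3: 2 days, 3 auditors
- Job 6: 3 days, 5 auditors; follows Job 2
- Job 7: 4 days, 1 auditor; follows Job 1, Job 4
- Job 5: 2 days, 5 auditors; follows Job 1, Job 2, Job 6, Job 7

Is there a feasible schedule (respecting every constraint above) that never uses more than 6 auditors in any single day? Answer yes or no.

yes

Schedule Job 1@2, Job 2@1, Job 4@1, Job 3@3, Job 6@5, Job 7@4, Job 5@8: d1:6  d2:5  d3:6  d4:4  d5:6  d6:6  d7:6  d8:5  d9:5 — peak 6 ≤ 6.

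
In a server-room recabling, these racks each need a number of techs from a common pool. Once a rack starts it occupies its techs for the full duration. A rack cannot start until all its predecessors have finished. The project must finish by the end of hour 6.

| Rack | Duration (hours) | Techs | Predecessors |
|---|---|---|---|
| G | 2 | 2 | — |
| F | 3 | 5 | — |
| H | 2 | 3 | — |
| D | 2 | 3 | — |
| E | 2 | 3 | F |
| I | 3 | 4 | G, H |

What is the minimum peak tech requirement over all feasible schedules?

10

Early-start (G@1, F@1, H@1, D@1, E@4, I@3) gives peak 13: h1:13  h2:13  h3:9  h4:7  h5:7  h6:0.
Shift D→3, I→4.
Schedule G@1, F@1, H@1, D@3, E@4, I@4: h1:10  h2:10  h3:8  h4:10  h5:7  h6:4 — peak 10.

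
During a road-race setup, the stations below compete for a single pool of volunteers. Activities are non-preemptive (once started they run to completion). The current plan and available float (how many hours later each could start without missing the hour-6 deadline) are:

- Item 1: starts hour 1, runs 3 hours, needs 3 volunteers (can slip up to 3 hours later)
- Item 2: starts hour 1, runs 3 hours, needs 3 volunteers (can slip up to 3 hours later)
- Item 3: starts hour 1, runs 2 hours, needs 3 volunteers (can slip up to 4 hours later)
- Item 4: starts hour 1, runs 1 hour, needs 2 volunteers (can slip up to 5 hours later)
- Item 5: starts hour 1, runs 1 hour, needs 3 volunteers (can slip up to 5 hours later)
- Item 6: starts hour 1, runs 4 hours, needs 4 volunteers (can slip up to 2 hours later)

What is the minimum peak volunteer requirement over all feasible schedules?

9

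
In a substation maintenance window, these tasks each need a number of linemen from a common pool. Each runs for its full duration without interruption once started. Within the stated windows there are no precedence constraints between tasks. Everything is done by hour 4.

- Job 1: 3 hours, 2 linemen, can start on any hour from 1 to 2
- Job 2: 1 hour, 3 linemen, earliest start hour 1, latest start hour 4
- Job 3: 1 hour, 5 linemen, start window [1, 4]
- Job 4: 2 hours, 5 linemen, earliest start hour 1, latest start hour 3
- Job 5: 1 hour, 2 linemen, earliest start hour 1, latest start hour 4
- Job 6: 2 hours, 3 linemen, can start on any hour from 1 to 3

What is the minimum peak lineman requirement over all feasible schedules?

9

Early-start (Job 1@1, Job 2@1, Job 3@1, Job 4@1, Job 5@1, Job 6@1) gives peak 20: h1:20  h2:10  h3:2  h4:0.
Shift Job 2→3, Job 3→4, Job 6→3.
Schedule Job 1@1, Job 2@3, Job 3@4, Job 4@1, Job 5@1, Job 6@3: h1:9  h2:7  h3:8  h4:8 — peak 9.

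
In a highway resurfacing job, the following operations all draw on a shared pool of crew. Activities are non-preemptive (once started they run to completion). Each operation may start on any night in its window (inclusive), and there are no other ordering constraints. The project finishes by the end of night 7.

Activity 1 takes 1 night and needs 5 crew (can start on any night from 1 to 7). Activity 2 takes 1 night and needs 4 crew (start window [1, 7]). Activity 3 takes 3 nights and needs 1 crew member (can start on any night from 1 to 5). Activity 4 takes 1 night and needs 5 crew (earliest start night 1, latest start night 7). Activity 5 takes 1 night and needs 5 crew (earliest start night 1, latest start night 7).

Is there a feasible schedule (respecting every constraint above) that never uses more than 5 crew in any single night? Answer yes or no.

Schedule Activity 1@1, Activity 2@2, Activity 3@2, Activity 4@5, Activity 5@6: n1:5  n2:5  n3:1  n4:1  n5:5  n6:5  n7:0 — peak 5 ≤ 5.

yes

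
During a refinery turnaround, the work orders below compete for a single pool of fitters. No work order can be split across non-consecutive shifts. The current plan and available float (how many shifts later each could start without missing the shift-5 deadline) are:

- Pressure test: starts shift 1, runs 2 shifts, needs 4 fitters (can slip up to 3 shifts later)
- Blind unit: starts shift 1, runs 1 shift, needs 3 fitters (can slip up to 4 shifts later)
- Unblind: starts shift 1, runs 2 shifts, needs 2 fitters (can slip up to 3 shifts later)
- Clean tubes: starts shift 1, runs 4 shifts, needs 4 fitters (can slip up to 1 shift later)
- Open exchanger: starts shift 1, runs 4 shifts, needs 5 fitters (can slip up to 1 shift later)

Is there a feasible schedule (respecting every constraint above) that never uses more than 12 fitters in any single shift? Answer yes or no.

The minimum achievable peak is 13; 12 < 13, so no feasible schedule stays within the cap.

no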